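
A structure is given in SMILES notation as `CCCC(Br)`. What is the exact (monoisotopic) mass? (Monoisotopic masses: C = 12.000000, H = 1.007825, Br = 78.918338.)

135.9888

Atom tally by fragment:
  CH3 → C:1 H:3
  CH2 → C:1 H:2
  CH2 → C:1 H:2
  CH2Br → C:1 H:2 Br:1
Element totals:
  C: 4
  H: 9
  Br: 1
Molecular formula: C4H9Br.
  M = 4(12.0) + 9(1.007825) + 78.918338
    = 48.000000 + 9.070425 + 78.918338 = 135.988763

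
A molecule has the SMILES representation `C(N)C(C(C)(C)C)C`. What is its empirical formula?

C7H17N

Atom tally by fragment:
  H2NCH2 → C:1 H:4 N:1
  CH(C(CH3)3) → C:5 H:10
  CH3 → C:1 H:3
Element totals:
  C: 7
  H: 17
  N: 1
Molecular formula: C7H17N.
gcd of subscripts (7, 17, 1) = 1, so the empirical formula equals the molecular formula.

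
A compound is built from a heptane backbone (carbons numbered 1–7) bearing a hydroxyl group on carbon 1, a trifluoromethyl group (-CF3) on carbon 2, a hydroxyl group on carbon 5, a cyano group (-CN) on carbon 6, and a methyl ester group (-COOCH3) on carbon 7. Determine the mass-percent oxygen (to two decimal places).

22.59%

Atom tally by fragment:
  HOCH2 → C:1 H:3 O:1
  CH(CF3) → C:2 H:1 F:3
  CH2 → C:1 H:2
  CH2 → C:1 H:2
  CH(OH) → C:1 H:2 O:1
  CH(CN) → C:2 H:1 N:1
  CH2COOCH3 → C:3 H:5 O:2
Element totals:
  C: 11
  H: 16
  F: 3
  N: 1
  O: 4
Molecular formula: C11H16F3NO4.
Molar mass = 283.246 g/mol.
Mass from O: 4 × 15.999 = 63.996 g/mol.
%O = 63.996 / 283.246 × 100 = 22.59%.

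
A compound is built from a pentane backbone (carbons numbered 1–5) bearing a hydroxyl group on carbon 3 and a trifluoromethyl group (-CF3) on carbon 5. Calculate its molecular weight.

156.15 g/mol

Atom tally by fragment:
  CH3 → C:1 H:3
  CH2 → C:1 H:2
  CH(OH) → C:1 H:2 O:1
  CH2 → C:1 H:2
  CH2CF3 → C:2 H:2 F:3
Element totals:
  C: 6
  H: 11
  F: 3
  O: 1
Molecular formula: C6H11F3O.
  M = 6(12.011) + 11(1.008) + 3(18.998) + 15.999
    = 72.066 + 11.088 + 56.994 + 15.999 = 156.147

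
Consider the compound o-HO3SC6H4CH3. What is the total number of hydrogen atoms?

Atom tally by fragment:
  benzene ring core → C:6 H:6
  (− 2 ring H displaced by substituents)
  + SO3H → S:1 O:3 H:1
  + CH3 → C:1 H:3
Element totals:
  C: 7
  H: 8
  O: 3
  S: 1

8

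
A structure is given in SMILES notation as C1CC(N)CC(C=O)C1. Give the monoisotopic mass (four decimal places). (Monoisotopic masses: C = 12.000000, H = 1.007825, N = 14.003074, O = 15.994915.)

127.0997

Atom tally by fragment:
  cyclohexane ring core → C:6 H:12
  (− 2 ring H displaced by substituents)
  + NH2 → N:1 H:2
  + CHO → C:1 H:1 O:1
Element totals:
  C: 7
  H: 13
  N: 1
  O: 1
Molecular formula: C7H13NO.
  M = 7(12.0) + 13(1.007825) + 14.003074 + 15.994915
    = 84.000000 + 13.101725 + 14.003074 + 15.994915 = 127.099714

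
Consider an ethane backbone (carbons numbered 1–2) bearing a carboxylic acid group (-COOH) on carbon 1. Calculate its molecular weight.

74.08 g/mol

Atom tally by fragment:
  HOOCCH2 → C:2 H:3 O:2
  CH3 → C:1 H:3
Element totals:
  C: 3
  H: 6
  O: 2
Molecular formula: C3H6O2.
  M = 3(12.011) + 6(1.008) + 2(15.999)
    = 36.033 + 6.048 + 31.998 = 74.079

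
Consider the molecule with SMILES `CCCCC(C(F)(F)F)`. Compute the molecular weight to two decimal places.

Atom tally by fragment:
  CH3 → C:1 H:3
  CH2 → C:1 H:2
  CH2 → C:1 H:2
  CH2 → C:1 H:2
  CH2CF3 → C:2 H:2 F:3
Element totals:
  C: 6
  H: 11
  F: 3
Molecular formula: C6H11F3.
  M = 6(12.011) + 11(1.008) + 3(18.998)
    = 72.066 + 11.088 + 56.994 = 140.148

140.15 g/mol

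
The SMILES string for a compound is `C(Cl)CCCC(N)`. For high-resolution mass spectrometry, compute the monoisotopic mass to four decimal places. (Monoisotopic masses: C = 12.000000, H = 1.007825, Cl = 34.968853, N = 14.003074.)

121.0658

Atom tally by fragment:
  ClCH2 → C:1 H:2 Cl:1
  CH2 → C:1 H:2
  CH2 → C:1 H:2
  CH2 → C:1 H:2
  CH2NH2 → C:1 H:4 N:1
Element totals:
  C: 5
  H: 12
  Cl: 1
  N: 1
Molecular formula: C5H12ClN.
  M = 5(12.0) + 12(1.007825) + 34.968853 + 14.003074
    = 60.000000 + 12.093900 + 34.968853 + 14.003074 = 121.065827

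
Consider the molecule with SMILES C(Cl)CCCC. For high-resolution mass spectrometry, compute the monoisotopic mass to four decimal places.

106.0549

Atom tally by fragment:
  ClCH2 → C:1 H:2 Cl:1
  CH2 → C:1 H:2
  CH2 → C:1 H:2
  CH2 → C:1 H:2
  CH3 → C:1 H:3
Element totals:
  C: 5
  H: 11
  Cl: 1
Molecular formula: C5H11Cl.
  M = 5(12.0) + 11(1.007825) + 34.968853
    = 60.000000 + 11.086075 + 34.968853 = 106.054928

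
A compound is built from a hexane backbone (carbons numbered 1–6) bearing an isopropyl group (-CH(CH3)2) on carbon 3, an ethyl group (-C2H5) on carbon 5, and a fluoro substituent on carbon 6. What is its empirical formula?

C11H23F

Atom tally by fragment:
  CH3 → C:1 H:3
  CH2 → C:1 H:2
  CH(CH(CH3)2) → C:4 H:8
  CH2 → C:1 H:2
  CH(C2H5) → C:3 H:6
  CH2F → C:1 H:2 F:1
Element totals:
  C: 11
  H: 23
  F: 1
Molecular formula: C11H23F.
gcd of subscripts (11, 1, 23) = 1, so the empirical formula equals the molecular formula.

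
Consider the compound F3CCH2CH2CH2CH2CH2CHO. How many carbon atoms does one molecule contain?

Atom tally by fragment:
  F3CCH2 → C:2 H:2 F:3
  CH2 → C:1 H:2
  CH2 → C:1 H:2
  CH2 → C:1 H:2
  CH2CHO → C:2 H:3 O:1
Element totals:
  C: 7
  H: 11
  F: 3
  O: 1

7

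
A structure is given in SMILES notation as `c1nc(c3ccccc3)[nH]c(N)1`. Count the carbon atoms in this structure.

9

Atom tally by fragment:
  imidazole ring core → C:3 H:4 N:2
  (− 2 ring H displaced by substituents)
  + C6H5 → C:6 H:5
  + NH2 → N:1 H:2
Element totals:
  C: 9
  H: 9
  N: 3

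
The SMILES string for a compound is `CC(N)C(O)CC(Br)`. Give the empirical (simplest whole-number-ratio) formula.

C5H12BrNO

Atom tally by fragment:
  CH3 → C:1 H:3
  CH(NH2) → C:1 H:3 N:1
  CH(OH) → C:1 H:2 O:1
  CH2 → C:1 H:2
  CH2Br → C:1 H:2 Br:1
Element totals:
  C: 5
  H: 12
  Br: 1
  N: 1
  O: 1
Molecular formula: C5H12BrNO.
gcd of subscripts (1, 5, 12, 1, 1) = 1, so the empirical formula equals the molecular formula.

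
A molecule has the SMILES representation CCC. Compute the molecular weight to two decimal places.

44.10 g/mol

Atom tally by fragment:
  CH3 → C:1 H:3
  CH2 → C:1 H:2
  CH3 → C:1 H:3
Element totals:
  C: 3
  H: 8
Molecular formula: C3H8.
  M = 3(12.011) + 8(1.008)
    = 36.033 + 8.064 = 44.097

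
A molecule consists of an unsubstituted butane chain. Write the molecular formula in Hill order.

Atom tally by fragment:
  CH3 → C:1 H:3
  CH2 → C:1 H:2
  CH2 → C:1 H:2
  CH3 → C:1 H:3
Element totals:
  C: 4
  H: 10

C4H10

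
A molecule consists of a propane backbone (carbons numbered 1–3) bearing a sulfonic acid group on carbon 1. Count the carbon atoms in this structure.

Atom tally by fragment:
  HO3SCH2 → C:1 H:3 S:1 O:3
  CH2 → C:1 H:2
  CH3 → C:1 H:3
Element totals:
  C: 3
  H: 8
  O: 3
  S: 1

3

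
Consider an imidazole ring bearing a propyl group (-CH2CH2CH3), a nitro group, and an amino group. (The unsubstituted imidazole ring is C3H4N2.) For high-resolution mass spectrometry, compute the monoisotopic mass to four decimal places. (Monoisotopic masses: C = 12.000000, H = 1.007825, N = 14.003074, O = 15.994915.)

170.0804

Atom tally by fragment:
  imidazole ring core → C:3 H:4 N:2
  (− 3 ring H displaced by substituents)
  + CH2CH2CH3 → C:3 H:7
  + NO2 → N:1 O:2
  + NH2 → N:1 H:2
Element totals:
  C: 6
  H: 10
  N: 4
  O: 2
Molecular formula: C6H10N4O2.
  M = 6(12.0) + 10(1.007825) + 4(14.003074) + 2(15.994915)
    = 72.000000 + 10.078250 + 56.012296 + 31.989830 = 170.080376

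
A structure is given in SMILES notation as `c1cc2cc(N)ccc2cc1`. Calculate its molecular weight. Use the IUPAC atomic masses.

143.19 g/mol

Atom tally by fragment:
  naphthalene ring system core → C:10 H:8
  (− 1 ring H displaced by substituents)
  + NH2 → N:1 H:2
Element totals:
  C: 10
  H: 9
  N: 1
Molecular formula: C10H9N.
  M = 10(12.011) + 9(1.008) + 14.007
    = 120.110 + 9.072 + 14.007 = 143.189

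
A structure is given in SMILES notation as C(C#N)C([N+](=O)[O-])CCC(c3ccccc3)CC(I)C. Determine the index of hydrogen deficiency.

7

Atom tally by fragment:
  NCCH2 → C:2 H:2 N:1
  CH(NO2) → C:1 H:1 N:1 O:2
  CH2 → C:1 H:2
  CH2 → C:1 H:2
  CH(C6H5) → C:7 H:6
  CH2 → C:1 H:2
  CH(I) → C:1 H:1 I:1
  CH3 → C:1 H:3
Element totals:
  C: 15
  H: 19
  I: 1
  N: 2
  O: 2
Molecular formula: C15H19IN2O2.
DoU = (2C + 2 + N − H − X) / 2 = (2·15 + 2 + 2 − 19 − 1) / 2 = 7.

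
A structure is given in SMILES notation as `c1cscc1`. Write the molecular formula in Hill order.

Atom tally by fragment:
  thiophene ring core → C:4 H:4 S:1
Element totals:
  C: 4
  H: 4
  S: 1

C4H4S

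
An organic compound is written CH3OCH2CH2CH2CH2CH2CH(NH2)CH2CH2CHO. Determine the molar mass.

187.28 g/mol

Atom tally by fragment:
  CH3OCH2 → C:2 H:5 O:1
  CH2 → C:1 H:2
  CH2 → C:1 H:2
  CH2 → C:1 H:2
  CH2 → C:1 H:2
  CH(NH2) → C:1 H:3 N:1
  CH2 → C:1 H:2
  CH2CHO → C:2 H:3 O:1
Element totals:
  C: 10
  H: 21
  N: 1
  O: 2
Molecular formula: C10H21NO2.
  M = 10(12.011) + 21(1.008) + 14.007 + 2(15.999)
    = 120.110 + 21.168 + 14.007 + 31.998 = 187.283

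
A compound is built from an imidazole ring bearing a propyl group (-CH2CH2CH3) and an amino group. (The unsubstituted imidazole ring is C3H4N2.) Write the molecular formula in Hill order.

C6H11N3

Atom tally by fragment:
  imidazole ring core → C:3 H:4 N:2
  (− 2 ring H displaced by substituents)
  + CH2CH2CH3 → C:3 H:7
  + NH2 → N:1 H:2
Element totals:
  C: 6
  H: 11
  N: 3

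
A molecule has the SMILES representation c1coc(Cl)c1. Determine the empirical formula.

Atom tally by fragment:
  furan ring core → C:4 H:4 O:1
  (− 1 ring H displaced by substituents)
  + Cl → Cl:1
Element totals:
  C: 4
  H: 3
  Cl: 1
  O: 1
Molecular formula: C4H3ClO.
gcd of subscripts (4, 1, 3, 1) = 1, so the empirical formula equals the molecular formula.

C4H3ClO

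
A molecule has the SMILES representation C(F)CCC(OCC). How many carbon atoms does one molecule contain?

Atom tally by fragment:
  FCH2 → C:1 H:2 F:1
  CH2 → C:1 H:2
  CH2 → C:1 H:2
  CH2OC2H5 → C:3 H:7 O:1
Element totals:
  C: 6
  H: 13
  F: 1
  O: 1

6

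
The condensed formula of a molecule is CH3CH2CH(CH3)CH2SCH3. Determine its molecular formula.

C6H14S

Atom tally by fragment:
  CH3 → C:1 H:3
  CH2 → C:1 H:2
  CH(CH3) → C:2 H:4
  CH2SCH3 → C:2 H:5 S:1
Element totals:
  C: 6
  H: 14
  S: 1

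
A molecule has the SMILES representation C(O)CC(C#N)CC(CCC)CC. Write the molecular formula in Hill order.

Atom tally by fragment:
  HOCH2 → C:1 H:3 O:1
  CH2 → C:1 H:2
  CH(CN) → C:2 H:1 N:1
  CH2 → C:1 H:2
  CH(CH2CH2CH3) → C:4 H:8
  CH2 → C:1 H:2
  CH3 → C:1 H:3
Element totals:
  C: 11
  H: 21
  N: 1
  O: 1

C11H21NO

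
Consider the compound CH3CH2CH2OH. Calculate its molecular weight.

60.10 g/mol

Element totals:
  C: 3
  H: 8
  O: 1
Molecular formula: C3H8O.
  M = 3(12.011) + 8(1.008) + 15.999
    = 36.033 + 8.064 + 15.999 = 60.096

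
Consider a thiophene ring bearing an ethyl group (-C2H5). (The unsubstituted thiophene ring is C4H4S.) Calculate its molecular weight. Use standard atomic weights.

Atom tally by fragment:
  thiophene ring core → C:4 H:4 S:1
  (− 1 ring H displaced by substituents)
  + C2H5 → C:2 H:5
Element totals:
  C: 6
  H: 8
  S: 1
Molecular formula: C6H8S.
  M = 6(12.011) + 8(1.008) + 32.06
    = 72.066 + 8.064 + 32.060 = 112.190

112.19 g/mol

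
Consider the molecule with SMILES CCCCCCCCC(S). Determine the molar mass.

Atom tally by fragment:
  CH3 → C:1 H:3
  CH2 → C:1 H:2
  CH2 → C:1 H:2
  CH2 → C:1 H:2
  CH2 → C:1 H:2
  CH2 → C:1 H:2
  CH2 → C:1 H:2
  CH2 → C:1 H:2
  CH2SH → C:1 H:3 S:1
Element totals:
  C: 9
  H: 20
  S: 1
Molecular formula: C9H20S.
  M = 9(12.011) + 20(1.008) + 32.06
    = 108.099 + 20.160 + 32.060 = 160.319

160.32 g/mol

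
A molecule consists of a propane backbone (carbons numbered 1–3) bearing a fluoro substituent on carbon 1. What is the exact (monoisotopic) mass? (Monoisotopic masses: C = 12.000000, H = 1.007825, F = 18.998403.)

62.0532

Atom tally by fragment:
  FCH2 → C:1 H:2 F:1
  CH2 → C:1 H:2
  CH3 → C:1 H:3
Element totals:
  C: 3
  H: 7
  F: 1
Molecular formula: C3H7F.
  M = 3(12.0) + 7(1.007825) + 18.998403
    = 36.000000 + 7.054775 + 18.998403 = 62.053178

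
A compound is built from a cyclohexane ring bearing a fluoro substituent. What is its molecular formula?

C6H11F

Atom tally by fragment:
  cyclohexane ring core → C:6 H:12
  (− 1 ring H displaced by substituents)
  + F → F:1
Element totals:
  C: 6
  H: 11
  F: 1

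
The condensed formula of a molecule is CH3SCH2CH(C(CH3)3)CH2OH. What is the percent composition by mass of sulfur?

19.75%

Atom tally by fragment:
  CH3SCH2 → C:2 H:5 S:1
  CH(C(CH3)3) → C:5 H:10
  CH2OH → C:1 H:3 O:1
Element totals:
  C: 8
  H: 18
  O: 1
  S: 1
Molecular formula: C8H18OS.
Molar mass = 162.291 g/mol.
Mass from S: 1 × 32.06 = 32.060 g/mol.
%S = 32.060 / 162.291 × 100 = 19.75%.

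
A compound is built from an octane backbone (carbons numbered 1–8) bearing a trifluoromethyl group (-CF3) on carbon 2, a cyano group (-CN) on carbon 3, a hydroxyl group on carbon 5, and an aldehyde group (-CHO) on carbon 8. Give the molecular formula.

C11H16F3NO2

Atom tally by fragment:
  CH3 → C:1 H:3
  CH(CF3) → C:2 H:1 F:3
  CH(CN) → C:2 H:1 N:1
  CH2 → C:1 H:2
  CH(OH) → C:1 H:2 O:1
  CH2 → C:1 H:2
  CH2 → C:1 H:2
  CH2CHO → C:2 H:3 O:1
Element totals:
  C: 11
  H: 16
  F: 3
  N: 1
  O: 2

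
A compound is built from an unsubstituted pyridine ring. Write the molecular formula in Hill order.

Atom tally by fragment:
  pyridine ring core → C:5 H:5 N:1
Element totals:
  C: 5
  H: 5
  N: 1

C5H5N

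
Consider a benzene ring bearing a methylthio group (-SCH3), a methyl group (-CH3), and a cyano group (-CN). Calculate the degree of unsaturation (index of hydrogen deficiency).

Atom tally by fragment:
  benzene ring core → C:6 H:6
  (− 3 ring H displaced by substituents)
  + SCH3 → C:1 H:3 S:1
  + CH3 → C:1 H:3
  + CN → C:1 N:1
Element totals:
  C: 9
  H: 9
  N: 1
  S: 1
Molecular formula: C9H9NS.
DoU = (2C + 2 + N − H − X) / 2 = (2·9 + 2 + 1 − 9 − 0) / 2 = 6.

6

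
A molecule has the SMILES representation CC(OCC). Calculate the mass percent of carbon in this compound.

Atom tally by fragment:
  CH3 → C:1 H:3
  CH2OC2H5 → C:3 H:7 O:1
Element totals:
  C: 4
  H: 10
  O: 1
Molecular formula: C4H10O.
Molar mass = 74.123 g/mol.
Mass from C: 4 × 12.011 = 48.044 g/mol.
%C = 48.044 / 74.123 × 100 = 64.82%.

64.82%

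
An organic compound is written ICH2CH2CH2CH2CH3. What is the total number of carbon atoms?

5

Atom tally by fragment:
  ICH2 → C:1 H:2 I:1
  CH2 → C:1 H:2
  CH2 → C:1 H:2
  CH2 → C:1 H:2
  CH3 → C:1 H:3
Element totals:
  C: 5
  H: 11
  I: 1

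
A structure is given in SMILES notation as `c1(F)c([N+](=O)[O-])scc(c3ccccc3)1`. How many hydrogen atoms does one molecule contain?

6

Atom tally by fragment:
  thiophene ring core → C:4 H:4 S:1
  (− 3 ring H displaced by substituents)
  + F → F:1
  + NO2 → N:1 O:2
  + C6H5 → C:6 H:5
Element totals:
  C: 10
  H: 6
  F: 1
  N: 1
  O: 2
  S: 1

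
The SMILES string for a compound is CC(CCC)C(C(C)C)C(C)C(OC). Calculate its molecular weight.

200.37 g/mol

Atom tally by fragment:
  CH3 → C:1 H:3
  CH(CH2CH2CH3) → C:4 H:8
  CH(CH(CH3)2) → C:4 H:8
  CH(CH3) → C:2 H:4
  CH2OCH3 → C:2 H:5 O:1
Element totals:
  C: 13
  H: 28
  O: 1
Molecular formula: C13H28O.
  M = 13(12.011) + 28(1.008) + 15.999
    = 156.143 + 28.224 + 15.999 = 200.366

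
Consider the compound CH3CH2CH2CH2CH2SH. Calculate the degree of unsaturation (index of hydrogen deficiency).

0

Atom tally by fragment:
  CH3 → C:1 H:3
  CH2 → C:1 H:2
  CH2 → C:1 H:2
  CH2 → C:1 H:2
  CH2SH → C:1 H:3 S:1
Element totals:
  C: 5
  H: 12
  S: 1
Molecular formula: C5H12S.
DoU = (2C + 2 + N − H − X) / 2 = (2·5 + 2 + 0 − 12 − 0) / 2 = 0.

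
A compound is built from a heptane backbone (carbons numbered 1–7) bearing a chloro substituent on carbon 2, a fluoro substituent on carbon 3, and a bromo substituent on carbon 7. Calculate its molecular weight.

Atom tally by fragment:
  CH3 → C:1 H:3
  CH(Cl) → C:1 H:1 Cl:1
  CH(F) → C:1 H:1 F:1
  CH2 → C:1 H:2
  CH2 → C:1 H:2
  CH2 → C:1 H:2
  CH2Br → C:1 H:2 Br:1
Element totals:
  C: 7
  H: 13
  Br: 1
  Cl: 1
  F: 1
Molecular formula: C7H13BrClF.
  M = 7(12.011) + 13(1.008) + 79.904 + 35.45 + 18.998
    = 84.077 + 13.104 + 79.904 + 35.450 + 18.998 = 231.533

231.53 g/mol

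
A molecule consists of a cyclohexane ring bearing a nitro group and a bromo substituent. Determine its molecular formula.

Atom tally by fragment:
  cyclohexane ring core → C:6 H:12
  (− 2 ring H displaced by substituents)
  + NO2 → N:1 O:2
  + Br → Br:1
Element totals:
  C: 6
  H: 10
  Br: 1
  N: 1
  O: 2

C6H10BrNO2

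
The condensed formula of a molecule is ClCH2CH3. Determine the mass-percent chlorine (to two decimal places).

54.95%

Atom tally by fragment:
  ClCH2 → C:1 H:2 Cl:1
  CH3 → C:1 H:3
Element totals:
  C: 2
  H: 5
  Cl: 1
Molecular formula: C2H5Cl.
Molar mass = 64.512 g/mol.
Mass from Cl: 1 × 35.45 = 35.450 g/mol.
%Cl = 35.450 / 64.512 × 100 = 54.95%.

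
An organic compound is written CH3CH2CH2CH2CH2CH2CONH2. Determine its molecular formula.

C7H15NO

Atom tally by fragment:
  CH3 → C:1 H:3
  CH2 → C:1 H:2
  CH2 → C:1 H:2
  CH2 → C:1 H:2
  CH2 → C:1 H:2
  CH2CONH2 → C:2 H:4 O:1 N:1
Element totals:
  C: 7
  H: 15
  N: 1
  O: 1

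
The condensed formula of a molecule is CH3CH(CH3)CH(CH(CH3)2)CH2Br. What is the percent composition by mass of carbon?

Element totals:
  C: 8
  H: 17
  Br: 1
Molecular formula: C8H17Br.
Molar mass = 193.128 g/mol.
Mass from C: 8 × 12.011 = 96.088 g/mol.
%C = 96.088 / 193.128 × 100 = 49.75%.

49.75%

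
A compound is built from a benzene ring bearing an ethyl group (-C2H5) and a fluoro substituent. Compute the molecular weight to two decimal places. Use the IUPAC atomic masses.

Atom tally by fragment:
  benzene ring core → C:6 H:6
  (− 2 ring H displaced by substituents)
  + C2H5 → C:2 H:5
  + F → F:1
Element totals:
  C: 8
  H: 9
  F: 1
Molecular formula: C8H9F.
  M = 8(12.011) + 9(1.008) + 18.998
    = 96.088 + 9.072 + 18.998 = 124.158

124.16 g/mol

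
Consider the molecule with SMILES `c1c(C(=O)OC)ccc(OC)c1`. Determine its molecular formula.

C9H10O3

Atom tally by fragment:
  benzene ring core → C:6 H:6
  (− 2 ring H displaced by substituents)
  + COOCH3 → C:2 H:3 O:2
  + OCH3 → C:1 H:3 O:1
Element totals:
  C: 9
  H: 10
  O: 3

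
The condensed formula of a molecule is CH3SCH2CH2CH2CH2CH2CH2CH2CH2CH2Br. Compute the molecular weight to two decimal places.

253.24 g/mol

Atom tally by fragment:
  CH3SCH2 → C:2 H:5 S:1
  CH2 → C:1 H:2
  CH2 → C:1 H:2
  CH2 → C:1 H:2
  CH2 → C:1 H:2
  CH2 → C:1 H:2
  CH2 → C:1 H:2
  CH2 → C:1 H:2
  CH2Br → C:1 H:2 Br:1
Element totals:
  C: 10
  H: 21
  Br: 1
  S: 1
Molecular formula: C10H21BrS.
  M = 10(12.011) + 21(1.008) + 79.904 + 32.06
    = 120.110 + 21.168 + 79.904 + 32.060 = 253.242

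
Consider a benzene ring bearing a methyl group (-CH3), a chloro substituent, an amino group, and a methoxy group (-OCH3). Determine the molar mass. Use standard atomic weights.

171.62 g/mol

Atom tally by fragment:
  benzene ring core → C:6 H:6
  (− 4 ring H displaced by substituents)
  + CH3 → C:1 H:3
  + Cl → Cl:1
  + NH2 → N:1 H:2
  + OCH3 → C:1 H:3 O:1
Element totals:
  C: 8
  H: 10
  Cl: 1
  N: 1
  O: 1
Molecular formula: C8H10ClNO.
  M = 8(12.011) + 10(1.008) + 35.45 + 14.007 + 15.999
    = 96.088 + 10.080 + 35.450 + 14.007 + 15.999 = 171.624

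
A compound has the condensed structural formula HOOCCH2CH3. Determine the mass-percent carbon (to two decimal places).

Atom tally by fragment:
  HOOCCH2 → C:2 H:3 O:2
  CH3 → C:1 H:3
Element totals:
  C: 3
  H: 6
  O: 2
Molecular formula: C3H6O2.
Molar mass = 74.079 g/mol.
Mass from C: 3 × 12.011 = 36.033 g/mol.
%C = 36.033 / 74.079 × 100 = 48.64%.

48.64%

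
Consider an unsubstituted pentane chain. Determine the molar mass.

Atom tally by fragment:
  CH3 → C:1 H:3
  CH2 → C:1 H:2
  CH2 → C:1 H:2
  CH2 → C:1 H:2
  CH3 → C:1 H:3
Element totals:
  C: 5
  H: 12
Molecular formula: C5H12.
  M = 5(12.011) + 12(1.008)
    = 60.055 + 12.096 = 72.151

72.15 g/mol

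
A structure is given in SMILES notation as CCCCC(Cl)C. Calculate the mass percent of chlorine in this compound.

29.39%

Atom tally by fragment:
  CH3 → C:1 H:3
  CH2 → C:1 H:2
  CH2 → C:1 H:2
  CH2 → C:1 H:2
  CH(Cl) → C:1 H:1 Cl:1
  CH3 → C:1 H:3
Element totals:
  C: 6
  H: 13
  Cl: 1
Molecular formula: C6H13Cl.
Molar mass = 120.620 g/mol.
Mass from Cl: 1 × 35.45 = 35.450 g/mol.
%Cl = 35.450 / 120.620 × 100 = 29.39%.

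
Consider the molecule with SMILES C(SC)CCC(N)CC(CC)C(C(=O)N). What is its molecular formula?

Atom tally by fragment:
  CH3SCH2 → C:2 H:5 S:1
  CH2 → C:1 H:2
  CH2 → C:1 H:2
  CH(NH2) → C:1 H:3 N:1
  CH2 → C:1 H:2
  CH(C2H5) → C:3 H:6
  CH2CONH2 → C:2 H:4 O:1 N:1
Element totals:
  C: 11
  H: 24
  N: 2
  O: 1
  S: 1

C11H24N2OS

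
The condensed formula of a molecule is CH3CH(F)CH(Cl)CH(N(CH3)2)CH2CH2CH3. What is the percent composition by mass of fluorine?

9.71%

Atom tally by fragment:
  CH3 → C:1 H:3
  CH(F) → C:1 H:1 F:1
  CH(Cl) → C:1 H:1 Cl:1
  CH(N(CH3)2) → C:3 H:7 N:1
  CH2 → C:1 H:2
  CH2 → C:1 H:2
  CH3 → C:1 H:3
Element totals:
  C: 9
  H: 19
  Cl: 1
  F: 1
  N: 1
Molecular formula: C9H19ClFN.
Molar mass = 195.706 g/mol.
Mass from F: 1 × 18.998 = 18.998 g/mol.
%F = 18.998 / 195.706 × 100 = 9.71%.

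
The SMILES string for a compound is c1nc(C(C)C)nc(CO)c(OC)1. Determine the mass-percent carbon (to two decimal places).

Atom tally by fragment:
  pyrimidine ring core → C:4 H:4 N:2
  (− 3 ring H displaced by substituents)
  + CH(CH3)2 → C:3 H:7
  + CH2OH → C:1 H:3 O:1
  + OCH3 → C:1 H:3 O:1
Element totals:
  C: 9
  H: 14
  N: 2
  O: 2
Molecular formula: C9H14N2O2.
Molar mass = 182.223 g/mol.
Mass from C: 9 × 12.011 = 108.099 g/mol.
%C = 108.099 / 182.223 × 100 = 59.32%.

59.32%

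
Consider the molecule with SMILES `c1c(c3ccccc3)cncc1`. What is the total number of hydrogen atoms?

Atom tally by fragment:
  pyridine ring core → C:5 H:5 N:1
  (− 1 ring H displaced by substituents)
  + C6H5 → C:6 H:5
Element totals:
  C: 11
  H: 9
  N: 1

9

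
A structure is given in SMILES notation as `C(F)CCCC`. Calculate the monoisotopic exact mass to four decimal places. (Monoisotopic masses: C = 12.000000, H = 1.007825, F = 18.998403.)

Atom tally by fragment:
  FCH2 → C:1 H:2 F:1
  CH2 → C:1 H:2
  CH2 → C:1 H:2
  CH2 → C:1 H:2
  CH3 → C:1 H:3
Element totals:
  C: 5
  H: 11
  F: 1
Molecular formula: C5H11F.
  M = 5(12.0) + 11(1.007825) + 18.998403
    = 60.000000 + 11.086075 + 18.998403 = 90.084478

90.0845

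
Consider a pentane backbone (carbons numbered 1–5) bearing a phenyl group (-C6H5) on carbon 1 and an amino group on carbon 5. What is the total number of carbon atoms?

11

Atom tally by fragment:
  C6H5CH2 → C:7 H:7
  CH2 → C:1 H:2
  CH2 → C:1 H:2
  CH2 → C:1 H:2
  CH2NH2 → C:1 H:4 N:1
Element totals:
  C: 11
  H: 17
  N: 1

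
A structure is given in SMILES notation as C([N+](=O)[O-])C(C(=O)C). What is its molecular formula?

Atom tally by fragment:
  O2NCH2 → C:1 H:2 N:1 O:2
  CH2COCH3 → C:3 H:5 O:1
Element totals:
  C: 4
  H: 7
  N: 1
  O: 3

C4H7NO3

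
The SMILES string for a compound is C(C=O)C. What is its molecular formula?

Atom tally by fragment:
  OHCCH2 → C:2 H:3 O:1
  CH3 → C:1 H:3
Element totals:
  C: 3
  H: 6
  O: 1

C3H6O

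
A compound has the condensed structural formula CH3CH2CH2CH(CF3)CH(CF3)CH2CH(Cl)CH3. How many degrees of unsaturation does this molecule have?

Element totals:
  C: 10
  H: 15
  Cl: 1
  F: 6
Molecular formula: C10H15ClF6.
DoU = (2C + 2 + N − H − X) / 2 = (2·10 + 2 + 0 − 15 − 7) / 2 = 0.

0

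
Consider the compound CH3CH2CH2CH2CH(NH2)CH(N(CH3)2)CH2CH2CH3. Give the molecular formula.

C11H26N2

Atom tally by fragment:
  CH3 → C:1 H:3
  CH2 → C:1 H:2
  CH2 → C:1 H:2
  CH2 → C:1 H:2
  CH(NH2) → C:1 H:3 N:1
  CH(N(CH3)2) → C:3 H:7 N:1
  CH2 → C:1 H:2
  CH2 → C:1 H:2
  CH3 → C:1 H:3
Element totals:
  C: 11
  H: 26
  N: 2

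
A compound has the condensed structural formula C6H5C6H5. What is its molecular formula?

C12H10

Atom tally by fragment:
  benzene ring core → C:6 H:6
  (− 1 ring H displaced by substituents)
  + C6H5 → C:6 H:5
Element totals:
  C: 12
  H: 10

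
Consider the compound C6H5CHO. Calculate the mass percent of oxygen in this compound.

15.08%

Atom tally by fragment:
  benzene ring core → C:6 H:6
  (− 1 ring H displaced by substituents)
  + CHO → C:1 H:1 O:1
Element totals:
  C: 7
  H: 6
  O: 1
Molecular formula: C7H6O.
Molar mass = 106.124 g/mol.
Mass from O: 1 × 15.999 = 15.999 g/mol.
%O = 15.999 / 106.124 × 100 = 15.08%.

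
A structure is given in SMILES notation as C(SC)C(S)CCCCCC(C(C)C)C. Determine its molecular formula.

Atom tally by fragment:
  CH3SCH2 → C:2 H:5 S:1
  CH(SH) → C:1 H:2 S:1
  CH2 → C:1 H:2
  CH2 → C:1 H:2
  CH2 → C:1 H:2
  CH2 → C:1 H:2
  CH2 → C:1 H:2
  CH(CH(CH3)2) → C:4 H:8
  CH3 → C:1 H:3
Element totals:
  C: 13
  H: 28
  S: 2

C13H28S2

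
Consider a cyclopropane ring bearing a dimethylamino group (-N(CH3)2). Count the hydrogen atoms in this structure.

Atom tally by fragment:
  cyclopropane ring core → C:3 H:6
  (− 1 ring H displaced by substituents)
  + N(CH3)2 → N:1 C:2 H:6
Element totals:
  C: 5
  H: 11
  N: 1

11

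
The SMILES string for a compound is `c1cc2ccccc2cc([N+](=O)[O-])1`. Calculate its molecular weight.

173.17 g/mol

Atom tally by fragment:
  naphthalene ring system core → C:10 H:8
  (− 1 ring H displaced by substituents)
  + NO2 → N:1 O:2
Element totals:
  C: 10
  H: 7
  N: 1
  O: 2
Molecular formula: C10H7NO2.
  M = 10(12.011) + 7(1.008) + 14.007 + 2(15.999)
    = 120.110 + 7.056 + 14.007 + 31.998 = 173.171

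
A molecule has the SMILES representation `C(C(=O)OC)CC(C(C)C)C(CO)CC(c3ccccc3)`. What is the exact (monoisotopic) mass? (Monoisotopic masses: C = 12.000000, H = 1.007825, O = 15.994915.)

Atom tally by fragment:
  CH3OOCCH2 → C:3 H:5 O:2
  CH2 → C:1 H:2
  CH(CH(CH3)2) → C:4 H:8
  CH(CH2OH) → C:2 H:4 O:1
  CH2 → C:1 H:2
  CH2C6H5 → C:7 H:7
Element totals:
  C: 18
  H: 28
  O: 3
Molecular formula: C18H28O3.
  M = 18(12.0) + 28(1.007825) + 3(15.994915)
    = 216.000000 + 28.219100 + 47.984745 = 292.203845

292.2038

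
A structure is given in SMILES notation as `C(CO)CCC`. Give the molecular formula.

Atom tally by fragment:
  HOCH2CH2 → C:2 H:5 O:1
  CH2 → C:1 H:2
  CH2 → C:1 H:2
  CH3 → C:1 H:3
Element totals:
  C: 5
  H: 12
  O: 1

C5H12O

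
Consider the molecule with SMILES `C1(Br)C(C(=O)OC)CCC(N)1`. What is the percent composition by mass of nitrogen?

Atom tally by fragment:
  cyclopentane ring core → C:5 H:10
  (− 3 ring H displaced by substituents)
  + Br → Br:1
  + COOCH3 → C:2 H:3 O:2
  + NH2 → N:1 H:2
Element totals:
  C: 7
  H: 12
  Br: 1
  N: 1
  O: 2
Molecular formula: C7H12BrNO2.
Molar mass = 222.082 g/mol.
Mass from N: 1 × 14.007 = 14.007 g/mol.
%N = 14.007 / 222.082 × 100 = 6.31%.

6.31%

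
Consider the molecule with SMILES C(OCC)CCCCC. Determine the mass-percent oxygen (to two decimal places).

Atom tally by fragment:
  C2H5OCH2 → C:3 H:7 O:1
  CH2 → C:1 H:2
  CH2 → C:1 H:2
  CH2 → C:1 H:2
  CH2 → C:1 H:2
  CH3 → C:1 H:3
Element totals:
  C: 8
  H: 18
  O: 1
Molecular formula: C8H18O.
Molar mass = 130.231 g/mol.
Mass from O: 1 × 15.999 = 15.999 g/mol.
%O = 15.999 / 130.231 × 100 = 12.29%.

12.29%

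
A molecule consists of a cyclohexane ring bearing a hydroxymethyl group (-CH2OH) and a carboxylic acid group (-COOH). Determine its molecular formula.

C8H14O3

Atom tally by fragment:
  cyclohexane ring core → C:6 H:12
  (− 2 ring H displaced by substituents)
  + CH2OH → C:1 H:3 O:1
  + COOH → C:1 H:1 O:2
Element totals:
  C: 8
  H: 14
  O: 3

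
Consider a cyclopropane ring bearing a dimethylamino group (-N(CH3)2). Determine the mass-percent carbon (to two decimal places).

70.53%

Atom tally by fragment:
  cyclopropane ring core → C:3 H:6
  (− 1 ring H displaced by substituents)
  + N(CH3)2 → N:1 C:2 H:6
Element totals:
  C: 5
  H: 11
  N: 1
Molecular formula: C5H11N.
Molar mass = 85.150 g/mol.
Mass from C: 5 × 12.011 = 60.055 g/mol.
%C = 60.055 / 85.150 × 100 = 70.53%.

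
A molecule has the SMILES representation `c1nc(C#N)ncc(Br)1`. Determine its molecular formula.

Atom tally by fragment:
  pyrimidine ring core → C:4 H:4 N:2
  (− 2 ring H displaced by substituents)
  + CN → C:1 N:1
  + Br → Br:1
Element totals:
  C: 5
  H: 2
  Br: 1
  N: 3

C5H2BrN3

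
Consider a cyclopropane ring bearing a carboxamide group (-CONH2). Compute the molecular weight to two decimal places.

Atom tally by fragment:
  cyclopropane ring core → C:3 H:6
  (− 1 ring H displaced by substituents)
  + CONH2 → C:1 H:2 O:1 N:1
Element totals:
  C: 4
  H: 7
  N: 1
  O: 1
Molecular formula: C4H7NO.
  M = 4(12.011) + 7(1.008) + 14.007 + 15.999
    = 48.044 + 7.056 + 14.007 + 15.999 = 85.106

85.11 g/mol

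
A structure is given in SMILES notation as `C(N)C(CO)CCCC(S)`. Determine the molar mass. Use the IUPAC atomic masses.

163.28 g/mol

Atom tally by fragment:
  H2NCH2 → C:1 H:4 N:1
  CH(CH2OH) → C:2 H:4 O:1
  CH2 → C:1 H:2
  CH2 → C:1 H:2
  CH2 → C:1 H:2
  CH2SH → C:1 H:3 S:1
Element totals:
  C: 7
  H: 17
  N: 1
  O: 1
  S: 1
Molecular formula: C7H17NOS.
  M = 7(12.011) + 17(1.008) + 14.007 + 15.999 + 32.06
    = 84.077 + 17.136 + 14.007 + 15.999 + 32.060 = 163.279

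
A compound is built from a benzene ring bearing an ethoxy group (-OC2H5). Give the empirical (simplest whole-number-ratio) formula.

Atom tally by fragment:
  benzene ring core → C:6 H:6
  (− 1 ring H displaced by substituents)
  + OC2H5 → C:2 H:5 O:1
Element totals:
  C: 8
  H: 10
  O: 1
Molecular formula: C8H10O.
gcd of subscripts (8, 10, 1) = 1, so the empirical formula equals the molecular formula.

C8H10O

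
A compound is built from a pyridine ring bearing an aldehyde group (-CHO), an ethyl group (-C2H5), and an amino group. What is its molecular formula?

Atom tally by fragment:
  pyridine ring core → C:5 H:5 N:1
  (− 3 ring H displaced by substituents)
  + CHO → C:1 H:1 O:1
  + C2H5 → C:2 H:5
  + NH2 → N:1 H:2
Element totals:
  C: 8
  H: 10
  N: 2
  O: 1

C8H10N2O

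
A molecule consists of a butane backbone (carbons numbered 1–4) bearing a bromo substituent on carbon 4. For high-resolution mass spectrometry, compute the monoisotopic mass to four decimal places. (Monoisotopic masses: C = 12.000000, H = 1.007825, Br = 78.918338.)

135.9888

Atom tally by fragment:
  CH3 → C:1 H:3
  CH2 → C:1 H:2
  CH2 → C:1 H:2
  CH2Br → C:1 H:2 Br:1
Element totals:
  C: 4
  H: 9
  Br: 1
Molecular formula: C4H9Br.
  M = 4(12.0) + 9(1.007825) + 78.918338
    = 48.000000 + 9.070425 + 78.918338 = 135.988763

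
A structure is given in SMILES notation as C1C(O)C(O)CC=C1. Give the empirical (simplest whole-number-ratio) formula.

Atom tally by fragment:
  cyclohexene ring core → C:6 H:10
  (− 2 ring H displaced by substituents)
  + OH → O:1 H:1
  + OH → O:1 H:1
Element totals:
  C: 6
  H: 10
  O: 2
Molecular formula: C6H10O2.
gcd of subscripts = 2; dividing each by 2:
  C: 6/2 = 3
  H: 10/2 = 5
  O: 2/2 = 1

C3H5O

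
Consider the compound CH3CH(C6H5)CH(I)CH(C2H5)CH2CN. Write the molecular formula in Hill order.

Atom tally by fragment:
  CH3 → C:1 H:3
  CH(C6H5) → C:7 H:6
  CH(I) → C:1 H:1 I:1
  CH(C2H5) → C:3 H:6
  CH2CN → C:2 H:2 N:1
Element totals:
  C: 14
  H: 18
  I: 1
  N: 1

C14H18IN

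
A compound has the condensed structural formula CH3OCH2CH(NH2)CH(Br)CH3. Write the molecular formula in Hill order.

Atom tally by fragment:
  CH3OCH2 → C:2 H:5 O:1
  CH(NH2) → C:1 H:3 N:1
  CH(Br) → C:1 H:1 Br:1
  CH3 → C:1 H:3
Element totals:
  C: 5
  H: 12
  Br: 1
  N: 1
  O: 1

C5H12BrNO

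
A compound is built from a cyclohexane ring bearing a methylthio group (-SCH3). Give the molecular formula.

C7H14S

Atom tally by fragment:
  cyclohexane ring core → C:6 H:12
  (− 1 ring H displaced by substituents)
  + SCH3 → C:1 H:3 S:1
Element totals:
  C: 7
  H: 14
  S: 1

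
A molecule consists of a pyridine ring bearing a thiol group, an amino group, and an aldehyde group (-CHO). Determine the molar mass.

Atom tally by fragment:
  pyridine ring core → C:5 H:5 N:1
  (− 3 ring H displaced by substituents)
  + SH → S:1 H:1
  + NH2 → N:1 H:2
  + CHO → C:1 H:1 O:1
Element totals:
  C: 6
  H: 6
  N: 2
  O: 1
  S: 1
Molecular formula: C6H6N2OS.
  M = 6(12.011) + 6(1.008) + 2(14.007) + 15.999 + 32.06
    = 72.066 + 6.048 + 28.014 + 15.999 + 32.060 = 154.187

154.19 g/mol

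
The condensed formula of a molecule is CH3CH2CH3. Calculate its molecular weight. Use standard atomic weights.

Atom tally by fragment:
  CH3 → C:1 H:3
  CH2 → C:1 H:2
  CH3 → C:1 H:3
Element totals:
  C: 3
  H: 8
Molecular formula: C3H8.
  M = 3(12.011) + 8(1.008)
    = 36.033 + 8.064 = 44.097

44.10 g/mol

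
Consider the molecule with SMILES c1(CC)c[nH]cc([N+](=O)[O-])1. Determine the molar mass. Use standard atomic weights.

Atom tally by fragment:
  pyrrole ring core → C:4 H:5 N:1
  (− 2 ring H displaced by substituents)
  + C2H5 → C:2 H:5
  + NO2 → N:1 O:2
Element totals:
  C: 6
  H: 8
  N: 2
  O: 2
Molecular formula: C6H8N2O2.
  M = 6(12.011) + 8(1.008) + 2(14.007) + 2(15.999)
    = 72.066 + 8.064 + 28.014 + 31.998 = 140.142

140.14 g/mol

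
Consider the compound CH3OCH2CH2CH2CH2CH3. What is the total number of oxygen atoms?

1

Atom tally by fragment:
  CH3OCH2 → C:2 H:5 O:1
  CH2 → C:1 H:2
  CH2 → C:1 H:2
  CH2 → C:1 H:2
  CH3 → C:1 H:3
Element totals:
  C: 6
  H: 14
  O: 1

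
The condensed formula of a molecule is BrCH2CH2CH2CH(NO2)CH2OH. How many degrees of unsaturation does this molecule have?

Atom tally by fragment:
  BrCH2 → C:1 H:2 Br:1
  CH2 → C:1 H:2
  CH2 → C:1 H:2
  CH(NO2) → C:1 H:1 N:1 O:2
  CH2OH → C:1 H:3 O:1
Element totals:
  C: 5
  H: 10
  Br: 1
  N: 1
  O: 3
Molecular formula: C5H10BrNO3.
DoU = (2C + 2 + N − H − X) / 2 = (2·5 + 2 + 1 − 10 − 1) / 2 = 1.

1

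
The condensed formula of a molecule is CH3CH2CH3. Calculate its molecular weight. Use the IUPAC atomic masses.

Element totals:
  C: 3
  H: 8
Molecular formula: C3H8.
  M = 3(12.011) + 8(1.008)
    = 36.033 + 8.064 = 44.097

44.10 g/mol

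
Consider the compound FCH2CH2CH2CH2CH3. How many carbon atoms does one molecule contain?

5

Element totals:
  C: 5
  H: 11
  F: 1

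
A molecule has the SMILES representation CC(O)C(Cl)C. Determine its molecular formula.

Atom tally by fragment:
  CH3 → C:1 H:3
  CH(OH) → C:1 H:2 O:1
  CH(Cl) → C:1 H:1 Cl:1
  CH3 → C:1 H:3
Element totals:
  C: 4
  H: 9
  Cl: 1
  O: 1

C4H9ClO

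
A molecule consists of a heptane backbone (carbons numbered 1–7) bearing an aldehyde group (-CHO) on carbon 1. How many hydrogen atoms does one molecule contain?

Atom tally by fragment:
  OHCCH2 → C:2 H:3 O:1
  CH2 → C:1 H:2
  CH2 → C:1 H:2
  CH2 → C:1 H:2
  CH2 → C:1 H:2
  CH2 → C:1 H:2
  CH3 → C:1 H:3
Element totals:
  C: 8
  H: 16
  O: 1

16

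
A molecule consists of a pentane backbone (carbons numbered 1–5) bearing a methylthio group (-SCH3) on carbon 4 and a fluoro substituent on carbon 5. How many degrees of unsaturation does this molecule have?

Atom tally by fragment:
  CH3 → C:1 H:3
  CH2 → C:1 H:2
  CH2 → C:1 H:2
  CH(SCH3) → C:2 H:4 S:1
  CH2F → C:1 H:2 F:1
Element totals:
  C: 6
  H: 13
  F: 1
  S: 1
Molecular formula: C6H13FS.
DoU = (2C + 2 + N − H − X) / 2 = (2·6 + 2 + 0 − 13 − 1) / 2 = 0.

0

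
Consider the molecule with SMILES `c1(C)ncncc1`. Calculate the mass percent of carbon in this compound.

63.81%

Atom tally by fragment:
  pyrimidine ring core → C:4 H:4 N:2
  (− 1 ring H displaced by substituents)
  + CH3 → C:1 H:3
Element totals:
  C: 5
  H: 6
  N: 2
Molecular formula: C5H6N2.
Molar mass = 94.117 g/mol.
Mass from C: 5 × 12.011 = 60.055 g/mol.
%C = 60.055 / 94.117 × 100 = 63.81%.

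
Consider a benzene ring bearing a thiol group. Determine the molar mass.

Atom tally by fragment:
  benzene ring core → C:6 H:6
  (− 1 ring H displaced by substituents)
  + SH → S:1 H:1
Element totals:
  C: 6
  H: 6
  S: 1
Molecular formula: C6H6S.
  M = 6(12.011) + 6(1.008) + 32.06
    = 72.066 + 6.048 + 32.060 = 110.174

110.17 g/mol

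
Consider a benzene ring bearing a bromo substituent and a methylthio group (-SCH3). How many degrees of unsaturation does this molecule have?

4

Atom tally by fragment:
  benzene ring core → C:6 H:6
  (− 2 ring H displaced by substituents)
  + Br → Br:1
  + SCH3 → C:1 H:3 S:1
Element totals:
  C: 7
  H: 7
  Br: 1
  S: 1
Molecular formula: C7H7BrS.
DoU = (2C + 2 + N − H − X) / 2 = (2·7 + 2 + 0 − 7 − 1) / 2 = 4.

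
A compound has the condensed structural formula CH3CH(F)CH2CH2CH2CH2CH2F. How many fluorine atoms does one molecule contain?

2

Element totals:
  C: 7
  H: 14
  F: 2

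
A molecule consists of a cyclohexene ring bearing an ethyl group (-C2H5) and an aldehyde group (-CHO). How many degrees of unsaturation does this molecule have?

3

Atom tally by fragment:
  cyclohexene ring core → C:6 H:10
  (− 2 ring H displaced by substituents)
  + C2H5 → C:2 H:5
  + CHO → C:1 H:1 O:1
Element totals:
  C: 9
  H: 14
  O: 1
Molecular formula: C9H14O.
DoU = (2C + 2 + N − H − X) / 2 = (2·9 + 2 + 0 − 14 − 0) / 2 = 3.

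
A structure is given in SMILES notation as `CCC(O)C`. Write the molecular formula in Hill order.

C4H10O

Atom tally by fragment:
  CH3 → C:1 H:3
  CH2 → C:1 H:2
  CH(OH) → C:1 H:2 O:1
  CH3 → C:1 H:3
Element totals:
  C: 4
  H: 10
  O: 1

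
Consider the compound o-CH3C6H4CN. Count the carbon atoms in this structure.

Atom tally by fragment:
  benzene ring core → C:6 H:6
  (− 2 ring H displaced by substituents)
  + CH3 → C:1 H:3
  + CN → C:1 N:1
Element totals:
  C: 8
  H: 7
  N: 1

8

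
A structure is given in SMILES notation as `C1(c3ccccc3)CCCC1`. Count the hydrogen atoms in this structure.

14

Atom tally by fragment:
  cyclopentane ring core → C:5 H:10
  (− 1 ring H displaced by substituents)
  + C6H5 → C:6 H:5
Element totals:
  C: 11
  H: 14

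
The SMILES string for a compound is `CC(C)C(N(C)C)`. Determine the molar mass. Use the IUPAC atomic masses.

101.19 g/mol

Atom tally by fragment:
  CH3 → C:1 H:3
  CH(CH3) → C:2 H:4
  CH2N(CH3)2 → C:3 H:8 N:1
Element totals:
  C: 6
  H: 15
  N: 1
Molecular formula: C6H15N.
  M = 6(12.011) + 15(1.008) + 14.007
    = 72.066 + 15.120 + 14.007 = 101.193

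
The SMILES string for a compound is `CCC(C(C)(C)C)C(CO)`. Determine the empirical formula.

Atom tally by fragment:
  CH3 → C:1 H:3
  CH2 → C:1 H:2
  CH(C(CH3)3) → C:5 H:10
  CH2CH2OH → C:2 H:5 O:1
Element totals:
  C: 9
  H: 20
  O: 1
Molecular formula: C9H20O.
gcd of subscripts (9, 20, 1) = 1, so the empirical formula equals the molecular formula.

C9H20O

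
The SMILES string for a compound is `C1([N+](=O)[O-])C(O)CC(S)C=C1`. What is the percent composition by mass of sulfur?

Atom tally by fragment:
  cyclohexene ring core → C:6 H:10
  (− 3 ring H displaced by substituents)
  + NO2 → N:1 O:2
  + OH → O:1 H:1
  + SH → S:1 H:1
Element totals:
  C: 6
  H: 9
  N: 1
  O: 3
  S: 1
Molecular formula: C6H9NO3S.
Molar mass = 175.202 g/mol.
Mass from S: 1 × 32.06 = 32.060 g/mol.
%S = 32.060 / 175.202 × 100 = 18.30%.

18.30%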